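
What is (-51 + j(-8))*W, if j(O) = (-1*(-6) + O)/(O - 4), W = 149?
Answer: -45445/6 ≈ -7574.2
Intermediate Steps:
j(O) = (6 + O)/(-4 + O)
(-51 + j(-8))*W = (-51 + (6 - 8)/(-4 - 8))*149 = (-51 - 2/(-12))*149 = (-51 - 1/12*(-2))*149 = (-51 + 1/6)*149 = -305/6*149 = -45445/6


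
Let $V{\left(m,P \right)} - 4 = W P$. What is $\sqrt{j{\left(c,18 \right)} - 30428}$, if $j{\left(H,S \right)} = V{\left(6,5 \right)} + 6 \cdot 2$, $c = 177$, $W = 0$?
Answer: $2 i \sqrt{7603} \approx 174.39 i$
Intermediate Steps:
$V{\left(m,P \right)} = 4$ ($V{\left(m,P \right)} = 4 + 0 P = 4 + 0 = 4$)
$j{\left(H,S \right)} = 16$ ($j{\left(H,S \right)} = 4 + 6 \cdot 2 = 4 + 12 = 16$)
$\sqrt{j{\left(c,18 \right)} - 30428} = \sqrt{16 - 30428} = \sqrt{-30412} = 2 i \sqrt{7603}$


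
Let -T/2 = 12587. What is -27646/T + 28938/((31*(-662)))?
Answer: -40283500/129155207 ≈ -0.31190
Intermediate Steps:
T = -25174 (T = -2*12587 = -25174)
-27646/T + 28938/((31*(-662))) = -27646/(-25174) + 28938/((31*(-662))) = -27646*(-1/25174) + 28938/(-20522) = 13823/12587 + 28938*(-1/20522) = 13823/12587 - 14469/10261 = -40283500/129155207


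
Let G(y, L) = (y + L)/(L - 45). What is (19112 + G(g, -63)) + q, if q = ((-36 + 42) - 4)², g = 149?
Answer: 1032221/54 ≈ 19115.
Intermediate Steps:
G(y, L) = (L + y)/(-45 + L)
q = 4 (q = (6 - 4)² = 2² = 4)
(19112 + G(g, -63)) + q = (19112 + (-63 + 149)/(-45 - 63)) + 4 = (19112 + 86/(-108)) + 4 = (19112 - 1/108*86) + 4 = (19112 - 43/54) + 4 = 1032005/54 + 4 = 1032221/54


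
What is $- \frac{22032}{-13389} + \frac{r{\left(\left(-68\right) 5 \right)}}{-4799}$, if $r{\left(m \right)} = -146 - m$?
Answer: $\frac{34378034}{21417937} \approx 1.6051$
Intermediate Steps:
$- \frac{22032}{-13389} + \frac{r{\left(\left(-68\right) 5 \right)}}{-4799} = - \frac{22032}{-13389} + \frac{-146 - \left(-68\right) 5}{-4799} = \left(-22032\right) \left(- \frac{1}{13389}\right) + \left(-146 - -340\right) \left(- \frac{1}{4799}\right) = \frac{7344}{4463} + \left(-146 + 340\right) \left(- \frac{1}{4799}\right) = \frac{7344}{4463} + 194 \left(- \frac{1}{4799}\right) = \frac{7344}{4463} - \frac{194}{4799} = \frac{34378034}{21417937}$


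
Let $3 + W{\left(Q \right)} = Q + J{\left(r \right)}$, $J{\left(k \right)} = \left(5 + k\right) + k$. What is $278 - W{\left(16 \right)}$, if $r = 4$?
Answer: $252$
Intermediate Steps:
$J{\left(k \right)} = 5 + 2 k$
$W{\left(Q \right)} = 10 + Q$ ($W{\left(Q \right)} = -3 + \left(Q + \left(5 + 2 \cdot 4\right)\right) = -3 + \left(Q + \left(5 + 8\right)\right) = -3 + \left(Q + 13\right) = -3 + \left(13 + Q\right) = 10 + Q$)
$278 - W{\left(16 \right)} = 278 - \left(10 + 16\right) = 278 - 26 = 252$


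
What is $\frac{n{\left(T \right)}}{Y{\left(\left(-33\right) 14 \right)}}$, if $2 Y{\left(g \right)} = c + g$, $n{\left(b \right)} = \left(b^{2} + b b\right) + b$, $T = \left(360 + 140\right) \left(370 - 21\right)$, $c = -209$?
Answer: $- \frac{121801349000}{671} \approx -1.8152 \cdot 10^{8}$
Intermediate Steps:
$T = 174500$ ($T = 500 \cdot 349 = 174500$)
$n{\left(b \right)} = b + 2 b^{2}$ ($n{\left(b \right)} = \left(b^{2} + b^{2}\right) + b = 2 b^{2} + b = b + 2 b^{2}$)
$Y{\left(g \right)} = - \frac{209}{2} + \frac{g}{2}$ ($Y{\left(g \right)} = \frac{-209 + g}{2} = - \frac{209}{2} + \frac{g}{2}$)
$\frac{n{\left(T \right)}}{Y{\left(\left(-33\right) 14 \right)}} = \frac{174500 \left(1 + 2 \cdot 174500\right)}{- \frac{209}{2} + \frac{\left(-33\right) 14}{2}} = \frac{174500 \left(1 + 349000\right)}{- \frac{209}{2} + \frac{1}{2} \left(-462\right)} = \frac{174500 \cdot 349001}{- \frac{209}{2} - 231} = \frac{60900674500}{- \frac{671}{2}} = 60900674500 \left(- \frac{2}{671}\right) = - \frac{121801349000}{671}$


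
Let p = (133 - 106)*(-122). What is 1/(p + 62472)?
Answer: 1/59178 ≈ 1.6898e-5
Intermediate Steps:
p = -3294 (p = 27*(-122) = -3294)
1/(p + 62472) = 1/(-3294 + 62472) = 1/59178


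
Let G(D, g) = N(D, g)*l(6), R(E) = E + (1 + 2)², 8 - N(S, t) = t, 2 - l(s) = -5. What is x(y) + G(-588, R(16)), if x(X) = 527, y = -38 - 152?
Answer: 408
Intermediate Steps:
y = -190
l(s) = 7 (l(s) = 2 - 1*(-5) = 2 + 5 = 7)
N(S, t) = 8 - t
R(E) = 9 + E (R(E) = E + 3² = E + 9 = 9 + E)
G(D, g) = 56 - 7*g (G(D, g) = (8 - g)*7 = 56 - 7*g)
x(y) + G(-588, R(16)) = 527 + (56 - 7*(9 + 16)) = 527 + (56 - 7*25) = 527 + (56 - 175) = 527 - 119 = 408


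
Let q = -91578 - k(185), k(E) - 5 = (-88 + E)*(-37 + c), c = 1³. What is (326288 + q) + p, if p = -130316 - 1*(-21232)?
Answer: 129113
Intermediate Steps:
c = 1
k(E) = 3173 - 36*E (k(E) = 5 + (-88 + E)*(-37 + 1) = 5 + (-88 + E)*(-36) = 5 + (3168 - 36*E) = 3173 - 36*E)
p = -109084 (p = -130316 + 21232 = -109084)
q = -88091 (q = -91578 - (3173 - 36*185) = -91578 - (3173 - 6660) = -91578 - 1*(-3487) = -91578 + 3487 = -88091)
(326288 + q) + p = (326288 - 88091) - 109084 = 238197 - 109084 = 129113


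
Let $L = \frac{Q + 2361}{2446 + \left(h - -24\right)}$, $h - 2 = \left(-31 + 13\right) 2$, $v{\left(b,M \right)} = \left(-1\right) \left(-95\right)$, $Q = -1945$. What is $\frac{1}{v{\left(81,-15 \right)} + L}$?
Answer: $\frac{609}{57959} \approx 0.010507$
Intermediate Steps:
$v{\left(b,M \right)} = 95$
$h = -34$ ($h = 2 + \left(-31 + 13\right) 2 = 2 - 36 = -34$)
$L = \frac{104}{609}$ ($L = \frac{-1945 + 2361}{2446 - 10} = \frac{416}{2446 + \left(-34 + 24\right)} = \frac{416}{2446 - 10} = \frac{416}{2436} = 416 \cdot \frac{1}{2436} = \frac{104}{609} \approx 0.17077$)
$\frac{1}{v{\left(81,-15 \right)} + L} = \frac{1}{95 + \frac{104}{609}} = \frac{1}{\frac{57959}{609}} = \frac{609}{57959}$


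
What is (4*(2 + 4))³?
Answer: 13824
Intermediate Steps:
(4*(2 + 4))³ = (4*6)³ = 24³ = 13824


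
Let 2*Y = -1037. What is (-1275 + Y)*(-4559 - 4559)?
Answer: 16353133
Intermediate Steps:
Y = -1037/2 (Y = (½)*(-1037) = -1037/2 ≈ -518.50)
(-1275 + Y)*(-4559 - 4559) = (-1275 - 1037/2)*(-4559 - 4559) = -3587/2*(-9118) = 16353133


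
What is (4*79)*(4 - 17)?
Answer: -4108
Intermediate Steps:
(4*79)*(4 - 17) = 316*(-13) = -4108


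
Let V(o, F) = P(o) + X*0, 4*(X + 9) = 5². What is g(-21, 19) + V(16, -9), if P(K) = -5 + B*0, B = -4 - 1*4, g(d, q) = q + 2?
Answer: 16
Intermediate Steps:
g(d, q) = 2 + q
B = -8 (B = -4 - 4 = -8)
X = -11/4 (X = -9 + (¼)*5² = -9 + (¼)*25 = -9 + 25/4 = -11/4 ≈ -2.7500)
P(K) = -5 (P(K) = -5 - 8*0 = -5 + 0 = -5)
V(o, F) = -5 (V(o, F) = -5 - 11/4*0 = -5 + 0 = -5)
g(-21, 19) + V(16, -9) = (2 + 19) - 5 = 21 - 5 = 16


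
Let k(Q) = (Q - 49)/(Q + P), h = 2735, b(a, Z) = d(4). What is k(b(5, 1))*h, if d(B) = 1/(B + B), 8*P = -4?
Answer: 1069385/3 ≈ 3.5646e+5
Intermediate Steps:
P = -1/2 (P = (1/8)*(-4) = -1/2 ≈ -0.50000)
d(B) = 1/(2*B)
b(a, Z) = 1/8 (b(a, Z) = (1/2)/4 = (1/2)*(1/4) = 1/8)
k(Q) = (-49 + Q)/(-1/2 + Q) (k(Q) = (Q - 49)/(Q - 1/2) = (-49 + Q)/(-1/2 + Q))
k(b(5, 1))*h = (2*(-49 + 1/8)/(-1 + 2*(1/8)))*2735 = (2*(-391/8)/(-1 + 1/4))*2735 = (2*(-391/8)/(-3/4))*2735 = (2*(-4/3)*(-391/8))*2735 = (391/3)*2735 = 1069385/3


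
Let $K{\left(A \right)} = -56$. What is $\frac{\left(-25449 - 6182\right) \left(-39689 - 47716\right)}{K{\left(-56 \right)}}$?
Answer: $- \frac{2764707555}{56} \approx -4.937 \cdot 10^{7}$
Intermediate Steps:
$\frac{\left(-25449 - 6182\right) \left(-39689 - 47716\right)}{K{\left(-56 \right)}} = \frac{\left(-25449 - 6182\right) \left(-39689 - 47716\right)}{-56} = \left(-31631\right) \left(-87405\right) \left(- \frac{1}{56}\right) = 2764707555 \left(- \frac{1}{56}\right) = - \frac{2764707555}{56}$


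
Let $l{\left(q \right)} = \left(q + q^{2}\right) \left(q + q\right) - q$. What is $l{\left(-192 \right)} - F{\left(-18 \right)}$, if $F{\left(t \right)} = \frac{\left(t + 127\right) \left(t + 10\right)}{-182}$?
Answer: $- \frac{1281449332}{91} \approx -1.4082 \cdot 10^{7}$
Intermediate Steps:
$l{\left(q \right)} = - q + 2 q \left(q + q^{2}\right)$ ($l{\left(q \right)} = \left(q + q^{2}\right) 2 q - q = 2 q \left(q + q^{2}\right) - q = - q + 2 q \left(q + q^{2}\right)$)
$F{\left(t \right)} = - \frac{\left(10 + t\right) \left(127 + t\right)}{182}$ ($F{\left(t \right)} = \left(127 + t\right) \left(10 + t\right) \left(- \frac{1}{182}\right) = \left(10 + t\right) \left(127 + t\right) \left(- \frac{1}{182}\right) = - \frac{\left(10 + t\right) \left(127 + t\right)}{182}$)
$l{\left(-192 \right)} - F{\left(-18 \right)} = - 192 \left(-1 + 2 \left(-192\right) + 2 \left(-192\right)^{2}\right) - \left(- \frac{635}{91} - - \frac{1233}{91} - \frac{\left(-18\right)^{2}}{182}\right) = - 192 \left(-1 - 384 + 2 \cdot 36864\right) - \left(- \frac{635}{91} + \frac{1233}{91} - \frac{162}{91}\right) = - 192 \left(-1 - 384 + 73728\right) - \left(- \frac{635}{91} + \frac{1233}{91} - \frac{162}{91}\right) = \left(-192\right) 73343 - \frac{436}{91} = -14081856 - \frac{436}{91} = - \frac{1281449332}{91}$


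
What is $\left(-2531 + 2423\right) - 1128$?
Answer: $-1236$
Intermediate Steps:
$\left(-2531 + 2423\right) - 1128 = -108 - 1128 = -1236$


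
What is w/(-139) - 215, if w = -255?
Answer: -29630/139 ≈ -213.17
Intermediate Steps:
w/(-139) - 215 = -255/(-139) - 215 = -255*(-1/139) - 215 = 255/139 - 215 = -29630/139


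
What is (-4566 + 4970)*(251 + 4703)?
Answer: 2001416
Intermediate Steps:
(-4566 + 4970)*(251 + 4703) = 404*4954 = 2001416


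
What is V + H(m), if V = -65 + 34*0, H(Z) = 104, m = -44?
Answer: 39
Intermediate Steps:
V = -65 (V = -65 + 0 = -65)
V + H(m) = -65 + 104 = 39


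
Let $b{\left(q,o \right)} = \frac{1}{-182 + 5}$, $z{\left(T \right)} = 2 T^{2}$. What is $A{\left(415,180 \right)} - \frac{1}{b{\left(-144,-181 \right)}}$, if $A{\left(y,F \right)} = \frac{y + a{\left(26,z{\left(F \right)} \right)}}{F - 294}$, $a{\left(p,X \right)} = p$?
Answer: $\frac{6579}{38} \approx 173.13$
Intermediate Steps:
$b{\left(q,o \right)} = - \frac{1}{177}$ ($b{\left(q,o \right)} = \frac{1}{-177} = - \frac{1}{177}$)
$A{\left(y,F \right)} = \frac{26 + y}{-294 + F}$ ($A{\left(y,F \right)} = \frac{y + 26}{F - 294} = \frac{26 + y}{-294 + F}$)
$A{\left(415,180 \right)} - \frac{1}{b{\left(-144,-181 \right)}} = \frac{26 + 415}{-294 + 180} - \frac{1}{- \frac{1}{177}} = \frac{1}{-114} \cdot 441 - -177 = \left(- \frac{1}{114}\right) 441 + 177 = - \frac{147}{38} + 177 = \frac{6579}{38}$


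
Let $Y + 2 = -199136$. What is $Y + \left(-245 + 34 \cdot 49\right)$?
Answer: $-197717$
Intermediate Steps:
$Y = -199138$ ($Y = -2 - 199136 = -199138$)
$Y + \left(-245 + 34 \cdot 49\right) = -199138 + \left(-245 + 34 \cdot 49\right) = -199138 + \left(-245 + 1666\right) = -199138 + 1421 = -197717$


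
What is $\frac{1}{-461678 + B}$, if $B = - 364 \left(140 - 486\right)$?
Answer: $- \frac{1}{335734} \approx -2.9785 \cdot 10^{-6}$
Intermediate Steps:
$B = 125944$ ($B = \left(-364\right) \left(-346\right) = 125944$)
$\frac{1}{-461678 + B} = \frac{1}{-461678 + 125944} = \frac{1}{-335734} = - \frac{1}{335734}$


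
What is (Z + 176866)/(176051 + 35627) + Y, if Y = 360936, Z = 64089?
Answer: 76402451563/211678 ≈ 3.6094e+5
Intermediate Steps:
(Z + 176866)/(176051 + 35627) + Y = (64089 + 176866)/(176051 + 35627) + 360936 = 240955/211678 + 360936 = 76402451563/211678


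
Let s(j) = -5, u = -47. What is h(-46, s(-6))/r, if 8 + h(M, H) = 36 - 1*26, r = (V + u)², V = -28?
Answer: 2/5625 ≈ 0.00035556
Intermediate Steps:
r = 5625 (r = (-28 - 47)² = (-75)² = 5625)
h(M, H) = 2 (h(M, H) = -8 + (36 - 1*26) = -8 + (36 - 26) = -8 + 10 = 2)
h(-46, s(-6))/r = 2/5625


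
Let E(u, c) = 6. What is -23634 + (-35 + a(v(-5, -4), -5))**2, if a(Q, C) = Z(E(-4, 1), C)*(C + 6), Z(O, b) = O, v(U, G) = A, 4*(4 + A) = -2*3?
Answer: -22793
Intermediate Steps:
A = -11/2 (A = -4 + (-2*3)/4 = -4 + (1/4)*(-6) = -4 - 3/2 = -11/2 ≈ -5.5000)
v(U, G) = -11/2
a(Q, C) = 36 + 6*C (a(Q, C) = 6*(C + 6) = 6*(6 + C) = 36 + 6*C)
-23634 + (-35 + a(v(-5, -4), -5))**2 = -23634 + (-35 + (36 + 6*(-5)))**2 = -23634 + (-35 + (36 - 30))**2 = -23634 + (-35 + 6)**2 = -23634 + (-29)**2 = -23634 + 841 = -22793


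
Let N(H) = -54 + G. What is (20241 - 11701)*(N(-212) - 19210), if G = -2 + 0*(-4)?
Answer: -164531640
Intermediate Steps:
G = -2 (G = -2 + 0 = -2)
N(H) = -56 (N(H) = -54 - 2 = -56)
(20241 - 11701)*(N(-212) - 19210) = (20241 - 11701)*(-56 - 19210) = 8540*(-19266) = -164531640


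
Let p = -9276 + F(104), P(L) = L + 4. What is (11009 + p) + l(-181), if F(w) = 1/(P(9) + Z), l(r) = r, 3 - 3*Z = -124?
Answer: 257635/166 ≈ 1552.0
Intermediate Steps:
Z = 127/3 (Z = 1 - ⅓*(-124) = 1 + 124/3 = 127/3 ≈ 42.333)
P(L) = 4 + L
F(w) = 3/166 (F(w) = 1/((4 + 9) + 127/3) = 1/(13 + 127/3) = 1/(166/3) = 3/166)
p = -1539813/166 (p = -9276 + 3/166 = -1539813/166 ≈ -9276.0)
(11009 + p) + l(-181) = (11009 - 1539813/166) - 181 = 287681/166 - 181 = 257635/166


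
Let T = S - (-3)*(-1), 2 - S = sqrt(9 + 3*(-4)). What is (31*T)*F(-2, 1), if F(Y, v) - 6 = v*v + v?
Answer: -248 - 248*I*sqrt(3) ≈ -248.0 - 429.55*I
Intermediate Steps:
F(Y, v) = 6 + v + v**2 (F(Y, v) = 6 + (v*v + v) = 6 + (v**2 + v) = 6 + (v + v**2) = 6 + v + v**2)
S = 2 - I*sqrt(3) (S = 2 - sqrt(9 + 3*(-4)) = 2 - sqrt(9 - 12) = 2 - sqrt(-3) = 2 - I*sqrt(3) ≈ 2.0 - 1.732*I)
T = -1 - I*sqrt(3) (T = (2 - I*sqrt(3)) - (-3)*(-1) = (2 - I*sqrt(3)) - 1*3 = (2 - I*sqrt(3)) - 3 = -1 - I*sqrt(3) ≈ -1.0 - 1.732*I)
(31*T)*F(-2, 1) = (31*(-1 - I*sqrt(3)))*(6 + 1 + 1**2) = (-31 - 31*I*sqrt(3))*(6 + 1 + 1) = (-31 - 31*I*sqrt(3))*8 = -248 - 248*I*sqrt(3)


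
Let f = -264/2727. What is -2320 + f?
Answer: -2108968/909 ≈ -2320.1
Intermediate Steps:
f = -88/909 (f = -264*1/2727 = -88/909 ≈ -0.096810)
-2320 + f = -2320 - 88/909 = -2108968/909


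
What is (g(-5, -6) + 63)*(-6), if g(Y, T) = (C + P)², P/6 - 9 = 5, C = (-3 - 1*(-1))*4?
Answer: -35034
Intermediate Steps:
C = -8 (C = (-3 + 1)*4 = -2*4 = -8)
P = 84 (P = 54 + 6*5 = 54 + 30 = 84)
g(Y, T) = 5776 (g(Y, T) = (-8 + 84)² = 76² = 5776)
(g(-5, -6) + 63)*(-6) = (5776 + 63)*(-6) = 5839*(-6) = -35034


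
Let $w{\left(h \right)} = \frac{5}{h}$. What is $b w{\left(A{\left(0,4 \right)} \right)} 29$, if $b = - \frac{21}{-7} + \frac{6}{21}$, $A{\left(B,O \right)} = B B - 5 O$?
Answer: $- \frac{667}{28} \approx -23.821$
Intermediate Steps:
$A{\left(B,O \right)} = B^{2} - 5 O$
$b = \frac{23}{7}$ ($b = \left(-21\right) \left(- \frac{1}{7}\right) + 6 \cdot \frac{1}{21} = 3 + \frac{2}{7} = \frac{23}{7} \approx 3.2857$)
$b w{\left(A{\left(0,4 \right)} \right)} 29 = \frac{23 \frac{5}{0^{2} - 20}}{7} \cdot 29 = \frac{23 \frac{5}{0 - 20}}{7} \cdot 29 = \frac{23 \frac{5}{-20}}{7} \cdot 29 = \frac{23 \cdot 5 \left(- \frac{1}{20}\right)}{7} \cdot 29 = \frac{23}{7} \left(- \frac{1}{4}\right) 29 = \left(- \frac{23}{28}\right) 29 = - \frac{667}{28}$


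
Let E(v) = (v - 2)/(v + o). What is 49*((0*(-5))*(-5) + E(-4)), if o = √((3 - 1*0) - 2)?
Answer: 98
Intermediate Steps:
o = 1 (o = √((3 + 0) - 2) = √(3 - 2) = √1 = 1)
E(v) = (-2 + v)/(1 + v) (E(v) = (v - 2)/(v + 1) = (-2 + v)/(1 + v))
49*((0*(-5))*(-5) + E(-4)) = 49*((0*(-5))*(-5) + (-2 - 4)/(1 - 4)) = 49*(0*(-5) - 6/(-3)) = 49*(0 - ⅓*(-6)) = 49*(0 + 2) = 49*2 = 98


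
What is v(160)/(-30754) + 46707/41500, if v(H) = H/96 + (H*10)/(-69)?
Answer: 16529182647/14677346500 ≈ 1.1262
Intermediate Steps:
v(H) = -99*H/736 (v(H) = H*(1/96) + (10*H)*(-1/69) = H/96 - 10*H/69 = -99*H/736)
v(160)/(-30754) + 46707/41500 = -99/736*160/(-30754) + 46707/41500 = -495/23*(-1/30754) + 46707*(1/41500) = 495/707342 + 46707/41500 = 16529182647/14677346500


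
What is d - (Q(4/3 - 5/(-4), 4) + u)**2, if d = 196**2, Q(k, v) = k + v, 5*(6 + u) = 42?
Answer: 138007079/3600 ≈ 38335.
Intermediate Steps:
u = 12/5 (u = -6 + (1/5)*42 = -6 + 42/5 = 12/5 ≈ 2.4000)
d = 38416
d - (Q(4/3 - 5/(-4), 4) + u)**2 = 38416 - (((4/3 - 5/(-4)) + 4) + 12/5)**2 = 38416 - (((4*(1/3) - 5*(-1/4)) + 4) + 12/5)**2 = 38416 - (((4/3 + 5/4) + 4) + 12/5)**2 = 38416 - ((31/12 + 4) + 12/5)**2 = 38416 - (79/12 + 12/5)**2 = 38416 - (539/60)**2 = 38416 - 1*290521/3600 = 38416 - 290521/3600 = 138007079/3600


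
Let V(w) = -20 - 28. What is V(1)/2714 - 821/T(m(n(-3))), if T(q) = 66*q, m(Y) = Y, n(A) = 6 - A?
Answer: -1128353/806058 ≈ -1.3998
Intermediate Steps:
V(w) = -48
V(1)/2714 - 821/T(m(n(-3))) = -48/2714 - 821*1/(66*(6 - 1*(-3))) = -48*1/2714 - 821*1/(66*(6 + 3)) = -24/1357 - 821/(66*9) = -24/1357 - 821/594 = -1128353/806058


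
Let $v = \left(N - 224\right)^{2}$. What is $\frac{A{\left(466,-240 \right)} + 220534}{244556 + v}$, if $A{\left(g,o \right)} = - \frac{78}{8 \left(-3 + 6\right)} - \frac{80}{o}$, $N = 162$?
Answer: $\frac{2646373}{2980800} \approx 0.88781$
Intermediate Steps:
$v = 3844$ ($v = \left(162 - 224\right)^{2} = \left(-62\right)^{2} = 3844$)
$A{\left(g,o \right)} = - \frac{13}{4} - \frac{80}{o}$ ($A{\left(g,o \right)} = - \frac{78}{8 \cdot 3} - \frac{80}{o} = - \frac{78}{24} - \frac{80}{o} = \left(-78\right) \frac{1}{24} - \frac{80}{o} = - \frac{13}{4} - \frac{80}{o}$)
$\frac{A{\left(466,-240 \right)} + 220534}{244556 + v} = \frac{\left(- \frac{13}{4} - \frac{80}{-240}\right) + 220534}{244556 + 3844} = \frac{\left(- \frac{13}{4} - - \frac{1}{3}\right) + 220534}{248400} = \left(\left(- \frac{13}{4} + \frac{1}{3}\right) + 220534\right) \frac{1}{248400} = \left(- \frac{35}{12} + 220534\right) \frac{1}{248400} = \frac{2646373}{12} \cdot \frac{1}{248400} = \frac{2646373}{2980800}$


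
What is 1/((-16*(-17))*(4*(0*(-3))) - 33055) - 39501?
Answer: -1305705556/33055 ≈ -39501.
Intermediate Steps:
1/((-16*(-17))*(4*(0*(-3))) - 33055) - 39501 = 1/(272*(4*0) - 33055) - 39501 = 1/(272*0 - 33055) - 39501 = 1/(0 - 33055) - 39501 = 1/(-33055) - 39501 = -1/33055 - 39501 = -1305705556/33055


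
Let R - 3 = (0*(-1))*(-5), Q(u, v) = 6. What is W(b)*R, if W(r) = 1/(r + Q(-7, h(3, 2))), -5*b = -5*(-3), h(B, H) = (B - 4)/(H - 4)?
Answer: 1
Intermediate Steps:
h(B, H) = (-4 + B)/(-4 + H)
b = -3 (b = -(-1)*(-3) = -⅕*15 = -3)
R = 3 (R = 3 + (0*(-1))*(-5) = 3 + 0*(-5) = 3 + 0 = 3)
W(r) = 1/(6 + r) (W(r) = 1/(r + 6) = 1/(6 + r))
W(b)*R = 3/(6 - 3) = 3/3 = (⅓)*3 = 1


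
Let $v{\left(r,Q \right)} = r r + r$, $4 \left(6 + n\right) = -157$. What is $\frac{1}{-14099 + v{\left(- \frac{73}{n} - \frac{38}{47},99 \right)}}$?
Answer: $- \frac{72369049}{1020226115213} \approx -7.0934 \cdot 10^{-5}$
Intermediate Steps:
$n = - \frac{181}{4}$ ($n = -6 + \frac{1}{4} \left(-157\right) = -6 - \frac{157}{4} = - \frac{181}{4} \approx -45.25$)
$v{\left(r,Q \right)} = r + r^{2}$ ($v{\left(r,Q \right)} = r^{2} + r = r + r^{2}$)
$\frac{1}{-14099 + v{\left(- \frac{73}{n} - \frac{38}{47},99 \right)}} = \frac{1}{-14099 + \left(- \frac{73}{- \frac{181}{4}} - \frac{38}{47}\right) \left(1 - \left(- \frac{292}{181} + \frac{38}{47}\right)\right)} = \frac{1}{-14099 + \left(\left(-73\right) \left(- \frac{4}{181}\right) - \frac{38}{47}\right) \left(1 - - \frac{6846}{8507}\right)} = \frac{1}{-14099 + \left(\frac{292}{181} - \frac{38}{47}\right) \left(1 + \left(\frac{292}{181} - \frac{38}{47}\right)\right)} = \frac{1}{-14099 + \frac{6846 \left(1 + \frac{6846}{8507}\right)}{8507}} = \frac{1}{-14099 + \frac{6846}{8507} \cdot \frac{15353}{8507}} = \frac{1}{-14099 + \frac{105106638}{72369049}} = \frac{1}{- \frac{1020226115213}{72369049}} = - \frac{72369049}{1020226115213}$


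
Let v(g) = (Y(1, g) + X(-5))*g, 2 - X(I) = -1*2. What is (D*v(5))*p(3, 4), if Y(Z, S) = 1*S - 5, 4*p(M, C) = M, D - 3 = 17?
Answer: 300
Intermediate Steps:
D = 20 (D = 3 + 17 = 20)
p(M, C) = M/4
Y(Z, S) = -5 + S (Y(Z, S) = S - 5 = -5 + S)
X(I) = 4 (X(I) = 2 - (-1)*2 = 2 - 1*(-2) = 2 + 2 = 4)
v(g) = g*(-1 + g) (v(g) = ((-5 + g) + 4)*g = (-1 + g)*g = g*(-1 + g))
(D*v(5))*p(3, 4) = (20*(5*(-1 + 5)))*((¼)*3) = (20*(5*4))*(¾) = (20*20)*(¾) = 400*(¾) = 300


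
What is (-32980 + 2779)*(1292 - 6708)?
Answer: 163568616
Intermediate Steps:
(-32980 + 2779)*(1292 - 6708) = -30201*(-5416) = 163568616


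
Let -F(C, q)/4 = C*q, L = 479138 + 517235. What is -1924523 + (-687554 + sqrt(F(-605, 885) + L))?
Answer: -2612077 + sqrt(3138073) ≈ -2.6103e+6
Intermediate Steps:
L = 996373
F(C, q) = -4*C*q
-1924523 + (-687554 + sqrt(F(-605, 885) + L)) = -1924523 + (-687554 + sqrt(-4*(-605)*885 + 996373)) = -1924523 + (-687554 + sqrt(2141700 + 996373)) = -1924523 + (-687554 + sqrt(3138073)) = -2612077 + sqrt(3138073)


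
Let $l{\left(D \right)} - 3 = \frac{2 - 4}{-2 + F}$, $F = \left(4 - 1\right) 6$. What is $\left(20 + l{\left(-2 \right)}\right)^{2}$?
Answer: $\frac{33489}{64} \approx 523.27$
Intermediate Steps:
$F = 18$ ($F = 3 \cdot 6 = 18$)
$l{\left(D \right)} = \frac{23}{8}$ ($l{\left(D \right)} = 3 + \frac{2 - 4}{-2 + 18} = 3 - \frac{2}{16} = 3 - \frac{1}{8} = \frac{23}{8}$)
$\left(20 + l{\left(-2 \right)}\right)^{2} = \left(20 + \frac{23}{8}\right)^{2} = \left(\frac{183}{8}\right)^{2} = \frac{33489}{64}$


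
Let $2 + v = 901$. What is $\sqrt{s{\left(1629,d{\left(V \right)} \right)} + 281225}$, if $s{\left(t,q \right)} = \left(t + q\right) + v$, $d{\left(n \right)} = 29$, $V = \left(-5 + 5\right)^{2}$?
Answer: $\sqrt{283782} \approx 532.71$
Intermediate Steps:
$V = 0$ ($V = 0^{2} = 0$)
$v = 899$ ($v = -2 + 901 = 899$)
$s{\left(t,q \right)} = 899 + q + t$ ($s{\left(t,q \right)} = \left(t + q\right) + 899 = \left(q + t\right) + 899 = 899 + q + t$)
$\sqrt{s{\left(1629,d{\left(V \right)} \right)} + 281225} = \sqrt{\left(899 + 29 + 1629\right) + 281225} = \sqrt{2557 + 281225} = \sqrt{283782}$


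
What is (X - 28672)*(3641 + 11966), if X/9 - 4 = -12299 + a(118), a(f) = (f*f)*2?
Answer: 1737137135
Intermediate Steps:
a(f) = 2*f² (a(f) = f²*2 = 2*f²)
X = 139977 (X = 36 + 9*(-12299 + 2*118²) = 36 + 9*(-12299 + 2*13924) = 36 + 9*(-12299 + 27848) = 36 + 9*15549 = 36 + 139941 = 139977)
(X - 28672)*(3641 + 11966) = (139977 - 28672)*(3641 + 11966) = 111305*15607 = 1737137135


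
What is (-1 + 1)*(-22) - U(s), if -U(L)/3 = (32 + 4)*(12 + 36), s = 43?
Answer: 5184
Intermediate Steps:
U(L) = -5184 (U(L) = -3*(32 + 4)*(12 + 36) = -108*48 = -3*1728 = -5184)
(-1 + 1)*(-22) - U(s) = (-1 + 1)*(-22) - 1*(-5184) = 0*(-22) + 5184 = 0 + 5184 = 5184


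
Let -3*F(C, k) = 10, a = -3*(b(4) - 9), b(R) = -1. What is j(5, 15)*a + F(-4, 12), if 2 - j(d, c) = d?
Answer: -280/3 ≈ -93.333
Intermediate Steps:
a = 30 (a = -3*(-1 - 9) = -3*(-10) = 30)
j(d, c) = 2 - d
F(C, k) = -10/3 (F(C, k) = -1/3*10 = -10/3)
j(5, 15)*a + F(-4, 12) = (2 - 1*5)*30 - 10/3 = (2 - 5)*30 - 10/3 = -3*30 - 10/3 = -90 - 10/3 = -280/3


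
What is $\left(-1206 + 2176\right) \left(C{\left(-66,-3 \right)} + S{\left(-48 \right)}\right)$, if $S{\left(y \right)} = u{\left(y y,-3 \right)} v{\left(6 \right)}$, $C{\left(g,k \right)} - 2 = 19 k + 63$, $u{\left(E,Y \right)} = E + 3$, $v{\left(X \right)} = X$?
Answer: $13434500$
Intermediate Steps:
$u{\left(E,Y \right)} = 3 + E$
$C{\left(g,k \right)} = 65 + 19 k$ ($C{\left(g,k \right)} = 2 + \left(19 k + 63\right) = 2 + \left(63 + 19 k\right) = 65 + 19 k$)
$S{\left(y \right)} = 18 + 6 y^{2}$ ($S{\left(y \right)} = \left(3 + y y\right) 6 = \left(3 + y^{2}\right) 6 = 18 + 6 y^{2}$)
$\left(-1206 + 2176\right) \left(C{\left(-66,-3 \right)} + S{\left(-48 \right)}\right) = \left(-1206 + 2176\right) \left(\left(65 + 19 \left(-3\right)\right) + \left(18 + 6 \left(-48\right)^{2}\right)\right) = 970 \left(\left(65 - 57\right) + \left(18 + 6 \cdot 2304\right)\right) = 970 \left(8 + \left(18 + 13824\right)\right) = 970 \left(8 + 13842\right) = 970 \cdot 13850 = 13434500$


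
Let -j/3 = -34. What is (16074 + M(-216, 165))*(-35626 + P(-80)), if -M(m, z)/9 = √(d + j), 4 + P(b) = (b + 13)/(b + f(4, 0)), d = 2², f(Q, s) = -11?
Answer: -52116135462/91 + 29180367*√106/91 ≈ -5.6940e+8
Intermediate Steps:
j = 102 (j = -3*(-34) = 102)
d = 4
P(b) = -4 + (13 + b)/(-11 + b) (P(b) = -4 + (b + 13)/(b - 11) = -4 + (13 + b)/(-11 + b))
M(m, z) = -9*√106 (M(m, z) = -9*√(4 + 102) = -9*√106)
(16074 + M(-216, 165))*(-35626 + P(-80)) = (16074 - 9*√106)*(-35626 + 3*(19 - 1*(-80))/(-11 - 80)) = (16074 - 9*√106)*(-35626 + 3*(19 + 80)/(-91)) = (16074 - 9*√106)*(-35626 + 3*(-1/91)*99) = (16074 - 9*√106)*(-35626 - 297/91) = (16074 - 9*√106)*(-3242263/91) = -52116135462/91 + 29180367*√106/91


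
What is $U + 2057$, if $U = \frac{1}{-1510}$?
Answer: $\frac{3106069}{1510} \approx 2057.0$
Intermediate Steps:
$U = - \frac{1}{1510} \approx -0.00066225$
$U + 2057 = - \frac{1}{1510} + 2057 = \frac{3106069}{1510}$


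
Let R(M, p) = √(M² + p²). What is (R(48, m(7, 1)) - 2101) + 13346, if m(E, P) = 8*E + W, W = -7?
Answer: 11245 + √4705 ≈ 11314.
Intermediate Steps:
m(E, P) = -7 + 8*E (m(E, P) = 8*E - 7 = -7 + 8*E)
(R(48, m(7, 1)) - 2101) + 13346 = (√(48² + (-7 + 8*7)²) - 2101) + 13346 = (√(2304 + (-7 + 56)²) - 2101) + 13346 = (√(2304 + 49²) - 2101) + 13346 = (√(2304 + 2401) - 2101) + 13346 = (√4705 - 2101) + 13346 = (-2101 + √4705) + 13346 = 11245 + √4705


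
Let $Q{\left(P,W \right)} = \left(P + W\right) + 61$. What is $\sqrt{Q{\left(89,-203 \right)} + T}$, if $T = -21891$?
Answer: $2 i \sqrt{5486} \approx 148.14 i$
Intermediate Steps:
$Q{\left(P,W \right)} = 61 + P + W$
$\sqrt{Q{\left(89,-203 \right)} + T} = \sqrt{\left(61 + 89 - 203\right) - 21891} = \sqrt{-53 - 21891} = \sqrt{-21944} = 2 i \sqrt{5486}$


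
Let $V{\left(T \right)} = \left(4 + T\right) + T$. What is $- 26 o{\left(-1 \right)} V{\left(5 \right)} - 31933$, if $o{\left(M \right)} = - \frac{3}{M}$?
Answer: $-33025$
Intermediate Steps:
$V{\left(T \right)} = 4 + 2 T$
$- 26 o{\left(-1 \right)} V{\left(5 \right)} - 31933 = - 26 \left(- \frac{3}{-1}\right) \left(4 + 2 \cdot 5\right) - 31933 = - 26 \left(\left(-3\right) \left(-1\right)\right) \left(4 + 10\right) - 31933 = \left(-26\right) 3 \cdot 14 - 31933 = \left(-78\right) 14 - 31933 = -1092 - 31933 = -33025$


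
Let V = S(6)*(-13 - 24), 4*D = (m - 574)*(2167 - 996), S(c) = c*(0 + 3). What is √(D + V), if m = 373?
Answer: I*√238035/2 ≈ 243.94*I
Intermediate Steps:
S(c) = 3*c (S(c) = c*3 = 3*c)
D = -235371/4 (D = ((373 - 574)*(2167 - 996))/4 = (-201*1171)/4 = (¼)*(-235371) = -235371/4 ≈ -58843.)
V = -666 (V = (3*6)*(-13 - 24) = 18*(-37) = -666)
√(D + V) = √(-235371/4 - 666) = √(-238035/4) = I*√238035/2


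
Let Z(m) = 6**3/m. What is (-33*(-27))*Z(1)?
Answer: 192456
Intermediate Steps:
Z(m) = 216/m
(-33*(-27))*Z(1) = (-33*(-27))*(216/1) = 891*(216*1) = 891*216 = 192456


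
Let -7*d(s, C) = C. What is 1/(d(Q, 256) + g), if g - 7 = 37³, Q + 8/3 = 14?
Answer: 7/354364 ≈ 1.9754e-5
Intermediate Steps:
Q = 34/3 (Q = -8/3 + 14 = 34/3 ≈ 11.333)
d(s, C) = -C/7
g = 50660 (g = 7 + 37³ = 7 + 50653 = 50660)
1/(d(Q, 256) + g) = 1/(-⅐*256 + 50660) = 1/(-256/7 + 50660) = 1/(354364/7) = 7/354364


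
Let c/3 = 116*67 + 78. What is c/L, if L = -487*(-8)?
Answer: 11775/1948 ≈ 6.0447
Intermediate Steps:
L = 3896
c = 23550 (c = 3*(116*67 + 78) = 3*(7772 + 78) = 3*7850 = 23550)
c/L = 23550/3896 = 23550*(1/3896) = 11775/1948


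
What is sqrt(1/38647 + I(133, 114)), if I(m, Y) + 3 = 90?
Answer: sqrt(129942421630)/38647 ≈ 9.3274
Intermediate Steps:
I(m, Y) = 87 (I(m, Y) = -3 + 90 = 87)
sqrt(1/38647 + I(133, 114)) = sqrt(1/38647 + 87) = sqrt(3362290/38647) = sqrt(129942421630)/38647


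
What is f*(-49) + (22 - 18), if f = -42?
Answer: 2062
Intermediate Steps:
f*(-49) + (22 - 18) = -42*(-49) + (22 - 18) = 2058 + 4 = 2062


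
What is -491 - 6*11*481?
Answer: -32237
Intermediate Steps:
-491 - 6*11*481 = -491 - 66*481 = -491 - 31746 = -32237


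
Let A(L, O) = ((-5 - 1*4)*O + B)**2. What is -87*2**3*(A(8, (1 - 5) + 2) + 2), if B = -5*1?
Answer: -119016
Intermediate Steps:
B = -5
A(L, O) = (-5 - 9*O)**2 (A(L, O) = ((-5 - 1*4)*O - 5)**2 = ((-5 - 4)*O - 5)**2 = (-9*O - 5)**2 = (-5 - 9*O)**2)
-87*2**3*(A(8, (1 - 5) + 2) + 2) = -87*2**3*((5 + 9*((1 - 5) + 2))**2 + 2) = -696*((5 + 9*(-4 + 2))**2 + 2) = -696*((5 + 9*(-2))**2 + 2) = -696*((5 - 18)**2 + 2) = -696*((-13)**2 + 2) = -696*(169 + 2) = -696*171 = -87*1368 = -119016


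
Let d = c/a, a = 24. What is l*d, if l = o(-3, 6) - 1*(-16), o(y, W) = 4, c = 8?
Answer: 20/3 ≈ 6.6667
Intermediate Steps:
d = 1/3 (d = 8/24 = 8*(1/24) = 1/3 ≈ 0.33333)
l = 20 (l = 4 - 1*(-16) = 4 + 16 = 20)
l*d = 20*(1/3) = 20/3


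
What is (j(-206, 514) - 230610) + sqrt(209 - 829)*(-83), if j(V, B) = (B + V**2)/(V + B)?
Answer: -35492465/154 - 166*I*sqrt(155) ≈ -2.3047e+5 - 2066.7*I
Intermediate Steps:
j(V, B) = (B + V**2)/(B + V)
(j(-206, 514) - 230610) + sqrt(209 - 829)*(-83) = ((514 + (-206)**2)/(514 - 206) - 230610) + sqrt(209 - 829)*(-83) = ((514 + 42436)/308 - 230610) + sqrt(-620)*(-83) = ((1/308)*42950 - 230610) + (2*I*sqrt(155))*(-83) = (21475/154 - 230610) - 166*I*sqrt(155) = -35492465/154 - 166*I*sqrt(155)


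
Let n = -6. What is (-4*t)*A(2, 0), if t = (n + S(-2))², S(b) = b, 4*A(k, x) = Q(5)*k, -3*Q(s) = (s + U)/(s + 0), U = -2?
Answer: 128/5 ≈ 25.600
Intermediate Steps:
Q(s) = -(-2 + s)/(3*s) (Q(s) = -(s - 2)/(3*(s + 0)) = -(-2 + s)/(3*s))
A(k, x) = -k/20 (A(k, x) = (((⅓)*(2 - 1*5)/5)*k)/4 = (((⅓)*(⅕)*(2 - 5))*k)/4 = (((⅓)*(⅕)*(-3))*k)/4 = (-k/5)/4 = -k/20)
t = 64 (t = (-6 - 2)² = (-8)² = 64)
(-4*t)*A(2, 0) = (-4*64)*(-1/20*2) = -256*(-⅒) = 128/5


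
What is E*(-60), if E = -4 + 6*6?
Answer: -1920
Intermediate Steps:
E = 32 (E = -4 + 36 = 32)
E*(-60) = 32*(-60) = -1920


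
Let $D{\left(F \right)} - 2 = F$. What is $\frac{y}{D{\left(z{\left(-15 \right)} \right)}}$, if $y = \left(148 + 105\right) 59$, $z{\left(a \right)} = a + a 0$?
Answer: $- \frac{14927}{13} \approx -1148.2$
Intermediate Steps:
$z{\left(a \right)} = a$ ($z{\left(a \right)} = a + 0 = a$)
$D{\left(F \right)} = 2 + F$
$y = 14927$ ($y = 253 \cdot 59 = 14927$)
$\frac{y}{D{\left(z{\left(-15 \right)} \right)}} = \frac{14927}{2 - 15} = \frac{14927}{-13} = 14927 \left(- \frac{1}{13}\right) = - \frac{14927}{13}$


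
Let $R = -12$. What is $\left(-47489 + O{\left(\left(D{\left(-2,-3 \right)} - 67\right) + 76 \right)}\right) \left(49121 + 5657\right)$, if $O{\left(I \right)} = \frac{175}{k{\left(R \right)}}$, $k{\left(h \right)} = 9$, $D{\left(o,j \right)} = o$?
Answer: $- \frac{23402585828}{9} \approx -2.6003 \cdot 10^{9}$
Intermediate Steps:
$O{\left(I \right)} = \frac{175}{9}$
$\left(-47489 + O{\left(\left(D{\left(-2,-3 \right)} - 67\right) + 76 \right)}\right) \left(49121 + 5657\right) = \left(-47489 + \frac{175}{9}\right) \left(49121 + 5657\right) = \left(- \frac{427226}{9}\right) 54778 = - \frac{23402585828}{9}$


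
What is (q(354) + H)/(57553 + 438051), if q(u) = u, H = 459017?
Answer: 459371/495604 ≈ 0.92689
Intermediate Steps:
(q(354) + H)/(57553 + 438051) = (354 + 459017)/(57553 + 438051) = 459371/495604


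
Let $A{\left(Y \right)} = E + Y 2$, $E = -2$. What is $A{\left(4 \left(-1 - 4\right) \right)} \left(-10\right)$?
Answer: $420$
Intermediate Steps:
$A{\left(Y \right)} = -2 + 2 Y$ ($A{\left(Y \right)} = -2 + Y 2 = -2 + 2 Y$)
$A{\left(4 \left(-1 - 4\right) \right)} \left(-10\right) = \left(-2 + 2 \cdot 4 \left(-1 - 4\right)\right) \left(-10\right) = \left(-2 + 2 \cdot 4 \left(-5\right)\right) \left(-10\right) = \left(-2 + 2 \left(-20\right)\right) \left(-10\right) = \left(-2 - 40\right) \left(-10\right) = \left(-42\right) \left(-10\right) = 420$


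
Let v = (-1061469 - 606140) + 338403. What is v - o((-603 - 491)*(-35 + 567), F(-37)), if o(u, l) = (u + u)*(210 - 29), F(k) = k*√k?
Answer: 209357690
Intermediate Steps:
v = -1329206 (v = -1667609 + 338403 = -1329206)
F(k) = k^(3/2)
o(u, l) = 362*u (o(u, l) = (2*u)*181 = 362*u)
v - o((-603 - 491)*(-35 + 567), F(-37)) = -1329206 - 362*(-603 - 491)*(-35 + 567) = -1329206 - 362*(-1094*532) = -1329206 - 362*(-582008) = -1329206 - 1*(-210686896) = -1329206 + 210686896 = 209357690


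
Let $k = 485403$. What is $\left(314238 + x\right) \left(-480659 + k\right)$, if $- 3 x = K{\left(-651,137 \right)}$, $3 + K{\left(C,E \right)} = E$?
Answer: $\frac{4471599520}{3} \approx 1.4905 \cdot 10^{9}$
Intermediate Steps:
$K{\left(C,E \right)} = -3 + E$
$x = - \frac{134}{3}$ ($x = - \frac{-3 + 137}{3} = \left(- \frac{1}{3}\right) 134 = - \frac{134}{3} \approx -44.667$)
$\left(314238 + x\right) \left(-480659 + k\right) = \left(314238 - \frac{134}{3}\right) \left(-480659 + 485403\right) = \frac{942580}{3} \cdot 4744 = \frac{4471599520}{3}$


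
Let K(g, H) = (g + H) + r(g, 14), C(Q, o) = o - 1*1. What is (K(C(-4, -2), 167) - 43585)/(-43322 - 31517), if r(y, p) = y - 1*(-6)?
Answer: 43418/74839 ≈ 0.58015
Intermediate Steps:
r(y, p) = 6 + y (r(y, p) = y + 6 = 6 + y)
C(Q, o) = -1 + o (C(Q, o) = o - 1 = -1 + o)
K(g, H) = 6 + H + 2*g (K(g, H) = (g + H) + (6 + g) = (H + g) + (6 + g) = 6 + H + 2*g)
(K(C(-4, -2), 167) - 43585)/(-43322 - 31517) = ((6 + 167 + 2*(-1 - 2)) - 43585)/(-43322 - 31517) = ((6 + 167 + 2*(-3)) - 43585)/(-74839) = ((6 + 167 - 6) - 43585)*(-1/74839) = (167 - 43585)*(-1/74839) = -43418*(-1/74839) = 43418/74839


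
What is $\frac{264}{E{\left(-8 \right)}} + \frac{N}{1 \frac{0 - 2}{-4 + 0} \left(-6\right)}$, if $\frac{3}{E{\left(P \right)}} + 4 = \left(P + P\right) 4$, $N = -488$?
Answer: $- \frac{17464}{3} \approx -5821.3$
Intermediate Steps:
$E{\left(P \right)} = \frac{3}{-4 + 8 P}$ ($E{\left(P \right)} = \frac{3}{-4 + \left(P + P\right) 4} = \frac{3}{-4 + 2 P 4} = \frac{3}{-4 + 8 P}$)
$\frac{264}{E{\left(-8 \right)}} + \frac{N}{1 \frac{0 - 2}{-4 + 0} \left(-6\right)} = \frac{264}{\frac{3}{4} \frac{1}{-1 + 2 \left(-8\right)}} - \frac{488}{1 \frac{0 - 2}{-4 + 0} \left(-6\right)} = \frac{264}{\frac{3}{4} \frac{1}{-1 - 16}} - \frac{488}{1 \left(- \frac{2}{-4}\right) \left(-6\right)} = \frac{264}{\frac{3}{4} \frac{1}{-17}} - \frac{488}{1 \left(\left(-2\right) \left(- \frac{1}{4}\right)\right) \left(-6\right)} = \frac{264}{\frac{3}{4} \left(- \frac{1}{17}\right)} - \frac{488}{1 \cdot \frac{1}{2} \left(-6\right)} = \frac{264}{- \frac{3}{68}} - \frac{488}{\frac{1}{2} \left(-6\right)} = 264 \left(- \frac{68}{3}\right) - \frac{488}{-3} = -5984 - - \frac{488}{3} = -5984 + \frac{488}{3} = - \frac{17464}{3}$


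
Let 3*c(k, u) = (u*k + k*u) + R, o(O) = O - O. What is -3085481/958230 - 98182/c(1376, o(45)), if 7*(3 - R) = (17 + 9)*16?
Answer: 56413740859/10814310 ≈ 5216.6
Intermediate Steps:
o(O) = 0
R = -395/7 (R = 3 - (17 + 9)*16/7 = 3 - 26*16/7 = 3 - ⅐*416 = 3 - 416/7 = -395/7 ≈ -56.429)
c(k, u) = -395/21 + 2*k*u/3 (c(k, u) = ((u*k + k*u) - 395/7)/3 = ((k*u + k*u) - 395/7)/3 = (2*k*u - 395/7)/3 = (-395/7 + 2*k*u)/3 = -395/21 + 2*k*u/3)
-3085481/958230 - 98182/c(1376, o(45)) = -3085481/958230 - 98182/(-395/21 + (⅔)*1376*0) = -3085481*1/958230 - 98182/(-395/21 + 0) = -440783/136890 - 98182/(-395/21) = -440783/136890 - 98182*(-21/395) = -440783/136890 + 2061822/395 = 56413740859/10814310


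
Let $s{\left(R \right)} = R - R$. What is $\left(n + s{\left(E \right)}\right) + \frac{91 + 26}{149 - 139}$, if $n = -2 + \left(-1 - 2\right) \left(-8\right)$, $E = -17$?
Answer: $\frac{337}{10} \approx 33.7$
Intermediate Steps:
$s{\left(R \right)} = 0$
$n = 22$ ($n = -2 - -24 = -2 + 24 = 22$)
$\left(n + s{\left(E \right)}\right) + \frac{91 + 26}{149 - 139} = \left(22 + 0\right) + \frac{91 + 26}{149 - 139} = 22 + \frac{117}{10} = \frac{337}{10}$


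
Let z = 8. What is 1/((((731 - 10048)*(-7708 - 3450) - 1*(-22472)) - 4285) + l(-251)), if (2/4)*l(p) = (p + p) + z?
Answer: 1/103976285 ≈ 9.6176e-9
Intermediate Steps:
l(p) = 16 + 4*p (l(p) = 2*((p + p) + 8) = 2*(2*p + 8) = 2*(8 + 2*p) = 16 + 4*p)
1/((((731 - 10048)*(-7708 - 3450) - 1*(-22472)) - 4285) + l(-251)) = 1/((((731 - 10048)*(-7708 - 3450) - 1*(-22472)) - 4285) + (16 + 4*(-251))) = 1/(((-9317*(-11158) + 22472) - 4285) + (16 - 1004)) = 1/(((103959086 + 22472) - 4285) - 988) = 1/((103981558 - 4285) - 988) = 1/(103977273 - 988) = 1/103976285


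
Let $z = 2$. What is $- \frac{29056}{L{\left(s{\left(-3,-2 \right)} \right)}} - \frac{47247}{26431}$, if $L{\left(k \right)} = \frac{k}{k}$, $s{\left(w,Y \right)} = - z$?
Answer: $- \frac{768026383}{26431} \approx -29058.0$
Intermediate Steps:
$s{\left(w,Y \right)} = -2$ ($s{\left(w,Y \right)} = \left(-1\right) 2 = -2$)
$L{\left(k \right)} = 1$
$- \frac{29056}{L{\left(s{\left(-3,-2 \right)} \right)}} - \frac{47247}{26431} = - \frac{29056}{1} - \frac{47247}{26431} = \left(-29056\right) 1 - \frac{47247}{26431} = -29056 - \frac{47247}{26431} = - \frac{768026383}{26431}$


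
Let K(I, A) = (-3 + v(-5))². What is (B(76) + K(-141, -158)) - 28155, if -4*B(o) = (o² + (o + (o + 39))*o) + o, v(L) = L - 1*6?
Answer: -33051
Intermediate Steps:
v(L) = -6 + L (v(L) = L - 6 = -6 + L)
K(I, A) = 196 (K(I, A) = (-3 + (-6 - 5))² = (-3 - 11)² = (-14)² = 196)
B(o) = -o/4 - o²/4 - o*(39 + 2*o)/4 (B(o) = -((o² + (o + (o + 39))*o) + o)/4 = -((o² + (o + (39 + o))*o) + o)/4 = -((o² + (39 + 2*o)*o) + o)/4 = -((o² + o*(39 + 2*o)) + o)/4 = -(o + o² + o*(39 + 2*o))/4 = -o/4 - o²/4 - o*(39 + 2*o)/4)
(B(76) + K(-141, -158)) - 28155 = (-¼*76*(40 + 3*76) + 196) - 28155 = (-¼*76*(40 + 228) + 196) - 28155 = (-¼*76*268 + 196) - 28155 = (-5092 + 196) - 28155 = -4896 - 28155 = -33051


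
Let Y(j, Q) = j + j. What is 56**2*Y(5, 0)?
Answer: 31360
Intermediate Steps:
Y(j, Q) = 2*j
56**2*Y(5, 0) = 56**2*(2*5) = 3136*10 = 31360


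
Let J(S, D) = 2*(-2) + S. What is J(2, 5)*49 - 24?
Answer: -122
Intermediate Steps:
J(S, D) = -4 + S
J(2, 5)*49 - 24 = (-4 + 2)*49 - 24 = -2*49 - 24 = -98 - 24 = -122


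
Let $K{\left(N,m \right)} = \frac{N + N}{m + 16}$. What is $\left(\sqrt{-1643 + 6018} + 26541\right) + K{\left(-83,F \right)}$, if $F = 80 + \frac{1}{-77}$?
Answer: $\frac{196151749}{7391} + 25 \sqrt{7} \approx 26605.0$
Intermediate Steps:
$F = \frac{6159}{77}$ ($F = 80 - \frac{1}{77} = \frac{6159}{77} \approx 79.987$)
$K{\left(N,m \right)} = \frac{2 N}{16 + m}$
$\left(\sqrt{-1643 + 6018} + 26541\right) + K{\left(-83,F \right)} = \left(\sqrt{-1643 + 6018} + 26541\right) + 2 \left(-83\right) \frac{1}{16 + \frac{6159}{77}} = \left(\sqrt{4375} + 26541\right) + 2 \left(-83\right) \frac{1}{\frac{7391}{77}} = \left(25 \sqrt{7} + 26541\right) + 2 \left(-83\right) \frac{77}{7391} = \left(26541 + 25 \sqrt{7}\right) - \frac{12782}{7391} = \frac{196151749}{7391} + 25 \sqrt{7}$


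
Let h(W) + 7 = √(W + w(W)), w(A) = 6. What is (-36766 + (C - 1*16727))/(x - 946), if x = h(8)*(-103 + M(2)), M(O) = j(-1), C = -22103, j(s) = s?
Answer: -4119982/25975 + 1965496*√14/25975 ≈ 124.51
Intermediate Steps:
M(O) = -1
h(W) = -7 + √(6 + W) (h(W) = -7 + √(W + 6) = -7 + √(6 + W))
x = 728 - 104*√14 (x = (-7 + √(6 + 8))*(-103 - 1) = (-7 + √14)*(-104) = 728 - 104*√14 ≈ 338.87)
(-36766 + (C - 1*16727))/(x - 946) = (-36766 + (-22103 - 1*16727))/((728 - 104*√14) - 946) = (-36766 + (-22103 - 16727))/(-218 - 104*√14) = (-36766 - 38830)/(-218 - 104*√14) = -75596/(-218 - 104*√14)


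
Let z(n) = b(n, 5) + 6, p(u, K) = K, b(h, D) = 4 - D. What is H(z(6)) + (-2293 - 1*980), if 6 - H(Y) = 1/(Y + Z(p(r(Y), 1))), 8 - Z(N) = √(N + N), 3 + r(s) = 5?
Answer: -545602/167 - √2/167 ≈ -3267.1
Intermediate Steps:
r(s) = 2 (r(s) = -3 + 5 = 2)
Z(N) = 8 - √2*√N (Z(N) = 8 - √(N + N) = 8 - √(2*N) = 8 - √2*√N)
z(n) = 5 (z(n) = (4 - 1*5) + 6 = (4 - 5) + 6 = -1 + 6 = 5)
H(Y) = 6 - 1/(8 + Y - √2) (H(Y) = 6 - 1/(Y + (8 - √2*√1)) = 6 - 1/(Y + (8 - 1*√2*1)) = 6 - 1/(Y + (8 - √2)) = 6 - 1/(8 + Y - √2))
H(z(6)) + (-2293 - 1*980) = (47 - 6*√2 + 6*5)/(8 + 5 - √2) + (-2293 - 1*980) = (47 - 6*√2 + 30)/(13 - √2) + (-2293 - 980) = (77 - 6*√2)/(13 - √2) - 3273 = -3273 + (77 - 6*√2)/(13 - √2)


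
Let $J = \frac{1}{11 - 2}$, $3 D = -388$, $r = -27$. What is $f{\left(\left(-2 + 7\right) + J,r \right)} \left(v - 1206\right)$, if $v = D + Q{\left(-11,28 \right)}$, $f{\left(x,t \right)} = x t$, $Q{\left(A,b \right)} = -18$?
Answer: $186760$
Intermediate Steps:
$D = - \frac{388}{3}$ ($D = \frac{1}{3} \left(-388\right) = - \frac{388}{3} \approx -129.33$)
$J = \frac{1}{9} \approx 0.11111$
$f{\left(x,t \right)} = t x$
$v = - \frac{442}{3}$ ($v = - \frac{388}{3} - 18 = - \frac{442}{3} \approx -147.33$)
$f{\left(\left(-2 + 7\right) + J,r \right)} \left(v - 1206\right) = - 27 \left(\left(-2 + 7\right) + \frac{1}{9}\right) \left(- \frac{442}{3} - 1206\right) = - 27 \left(5 + \frac{1}{9}\right) \left(- \frac{4060}{3}\right) = \left(-27\right) \frac{46}{9} \left(- \frac{4060}{3}\right) = \left(-138\right) \left(- \frac{4060}{3}\right) = 186760$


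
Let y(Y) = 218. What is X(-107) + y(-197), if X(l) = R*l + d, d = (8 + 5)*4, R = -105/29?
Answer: 19065/29 ≈ 657.41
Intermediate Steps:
R = -105/29 (R = -105*1/29 = -105/29 ≈ -3.6207)
d = 52 (d = 13*4 = 52)
X(l) = 52 - 105*l/29 (X(l) = -105*l/29 + 52 = 52 - 105*l/29)
X(-107) + y(-197) = (52 - 105/29*(-107)) + 218 = (52 + 11235/29) + 218 = 12743/29 + 218 = 19065/29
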